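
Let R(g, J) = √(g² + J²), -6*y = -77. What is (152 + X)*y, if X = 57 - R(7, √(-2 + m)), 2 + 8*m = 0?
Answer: 16093/6 - 77*√187/12 ≈ 2594.4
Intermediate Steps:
y = 77/6 (y = -⅙*(-77) = 77/6 ≈ 12.833)
m = -¼ (m = -¼ + (⅛)*0 = -¼ + 0 = -¼ ≈ -0.25000)
R(g, J) = √(J² + g²)
X = 57 - √187/2 (X = 57 - √((√(-2 - ¼))² + 7²) = 57 - √((√(-9/4))² + 49) = 57 - √((3*I/2)² + 49) = 57 - √(-9/4 + 49) = 57 - √(187/4) = 57 - √187/2 ≈ 50.163)
(152 + X)*y = (152 + (57 - √187/2))*(77/6) = (209 - √187/2)*(77/6) = 16093/6 - 77*√187/12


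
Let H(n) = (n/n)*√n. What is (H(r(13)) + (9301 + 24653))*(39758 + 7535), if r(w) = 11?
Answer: 1605786522 + 47293*√11 ≈ 1.6059e+9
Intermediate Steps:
H(n) = √n (H(n) = 1*√n = √n)
(H(r(13)) + (9301 + 24653))*(39758 + 7535) = (√11 + (9301 + 24653))*(39758 + 7535) = (√11 + 33954)*47293 = (33954 + √11)*47293 = 1605786522 + 47293*√11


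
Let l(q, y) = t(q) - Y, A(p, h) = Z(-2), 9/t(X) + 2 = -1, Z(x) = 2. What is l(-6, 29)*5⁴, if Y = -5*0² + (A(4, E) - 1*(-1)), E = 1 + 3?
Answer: -3750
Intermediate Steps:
E = 4
t(X) = -3 (t(X) = 9/(-2 - 1) = 9/(-3) = 9*(-⅓) = -3)
A(p, h) = 2
Y = 3 (Y = -5*0² + (2 - 1*(-1)) = -5*0 + (2 + 1) = 0 + 3 = 3)
l(q, y) = -6 (l(q, y) = -3 - 1*3 = -3 - 3 = -6)
l(-6, 29)*5⁴ = -6*5⁴ = -6*625 = -3750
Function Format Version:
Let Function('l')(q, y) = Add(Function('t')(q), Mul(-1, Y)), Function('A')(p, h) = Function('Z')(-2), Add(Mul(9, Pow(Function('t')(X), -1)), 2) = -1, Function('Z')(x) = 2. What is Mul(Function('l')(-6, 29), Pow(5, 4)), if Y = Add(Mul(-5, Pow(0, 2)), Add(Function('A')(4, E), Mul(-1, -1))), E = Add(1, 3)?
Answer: -3750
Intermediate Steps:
E = 4
Function('t')(X) = -3 (Function('t')(X) = Mul(9, Pow(Add(-2, -1), -1)) = Mul(9, Pow(-3, -1)) = Mul(9, Rational(-1, 3)) = -3)
Function('A')(p, h) = 2
Y = 3 (Y = Add(Mul(-5, Pow(0, 2)), Add(2, Mul(-1, -1))) = Add(Mul(-5, 0), Add(2, 1)) = Add(0, 3) = 3)
Function('l')(q, y) = -6 (Function('l')(q, y) = Add(-3, Mul(-1, 3)) = Add(-3, -3) = -6)
Mul(Function('l')(-6, 29), Pow(5, 4)) = Mul(-6, Pow(5, 4)) = Mul(-6, 625) = -3750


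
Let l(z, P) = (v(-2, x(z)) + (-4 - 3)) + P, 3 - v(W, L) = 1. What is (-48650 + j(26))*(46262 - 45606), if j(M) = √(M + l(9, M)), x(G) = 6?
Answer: -31914400 + 656*√47 ≈ -3.1910e+7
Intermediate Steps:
v(W, L) = 2 (v(W, L) = 3 - 1*1 = 3 - 1 = 2)
l(z, P) = -5 + P (l(z, P) = (2 + (-4 - 3)) + P = (2 - 7) + P = -5 + P)
j(M) = √(-5 + 2*M) (j(M) = √(M + (-5 + M)) = √(-5 + 2*M))
(-48650 + j(26))*(46262 - 45606) = (-48650 + √(-5 + 2*26))*(46262 - 45606) = (-48650 + √(-5 + 52))*656 = (-48650 + √47)*656 = -31914400 + 656*√47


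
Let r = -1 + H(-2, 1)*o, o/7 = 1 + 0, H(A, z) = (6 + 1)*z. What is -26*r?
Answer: -1248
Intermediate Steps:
H(A, z) = 7*z
o = 7 (o = 7*(1 + 0) = 7*1 = 7)
r = 48 (r = -1 + (7*1)*7 = -1 + 7*7 = -1 + 49 = 48)
-26*r = -26*48 = -1248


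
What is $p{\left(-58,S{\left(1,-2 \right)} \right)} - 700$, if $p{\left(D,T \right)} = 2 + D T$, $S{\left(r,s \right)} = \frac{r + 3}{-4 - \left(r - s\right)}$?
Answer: $- \frac{4654}{7} \approx -664.86$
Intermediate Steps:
$S{\left(r,s \right)} = \frac{3 + r}{-4 + s - r}$
$p{\left(-58,S{\left(1,-2 \right)} \right)} - 700 = \left(2 - 58 \frac{-3 - 1}{4 + 1 - -2}\right) - 700 = \left(2 - 58 \frac{-3 - 1}{4 + 1 + 2}\right) - 700 = \left(2 - 58 \cdot \frac{1}{7} \left(-4\right)\right) - 700 = \left(2 - - \frac{232}{7}\right) - 700 = \left(2 + \frac{232}{7}\right) - 700 = \frac{246}{7} - 700 = - \frac{4654}{7}$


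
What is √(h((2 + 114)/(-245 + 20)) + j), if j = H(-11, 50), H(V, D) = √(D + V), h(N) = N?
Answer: √(-116 + 225*√39)/15 ≈ 2.3936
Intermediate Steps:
j = √39 (j = √(50 - 11) = √39 ≈ 6.2450)
√(h((2 + 114)/(-245 + 20)) + j) = √((2 + 114)/(-245 + 20) + √39) = √(116/(-225) + √39) = √(116*(-1/225) + √39) = √(-116/225 + √39)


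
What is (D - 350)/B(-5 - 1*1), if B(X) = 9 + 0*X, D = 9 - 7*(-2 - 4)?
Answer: -299/9 ≈ -33.222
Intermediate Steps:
D = 51 (D = 9 - 7*(-6) = 9 + 42 = 51)
B(X) = 9 (B(X) = 9 + 0 = 9)
(D - 350)/B(-5 - 1*1) = (51 - 350)/9 = -299*1/9 = -299/9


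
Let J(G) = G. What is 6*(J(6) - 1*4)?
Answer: 12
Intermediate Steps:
6*(J(6) - 1*4) = 6*(6 - 1*4) = 6*(6 - 4) = 6*2 = 12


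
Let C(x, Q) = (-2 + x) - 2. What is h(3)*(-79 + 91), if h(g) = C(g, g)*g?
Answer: -36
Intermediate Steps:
C(x, Q) = -4 + x
h(g) = g*(-4 + g) (h(g) = (-4 + g)*g = g*(-4 + g))
h(3)*(-79 + 91) = (3*(-4 + 3))*(-79 + 91) = (3*(-1))*12 = -3*12 = -36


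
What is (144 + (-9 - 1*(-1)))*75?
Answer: 10200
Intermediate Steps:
(144 + (-9 - 1*(-1)))*75 = (144 + (-9 + 1))*75 = (144 - 8)*75 = 136*75 = 10200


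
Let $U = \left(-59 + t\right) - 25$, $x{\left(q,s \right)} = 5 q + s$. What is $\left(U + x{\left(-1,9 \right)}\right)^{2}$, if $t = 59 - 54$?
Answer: $5625$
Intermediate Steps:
$x{\left(q,s \right)} = s + 5 q$
$t = 5$
$U = -79$ ($U = \left(-59 + 5\right) - 25 = -54 - 25 = -79$)
$\left(U + x{\left(-1,9 \right)}\right)^{2} = \left(-79 + \left(9 + 5 \left(-1\right)\right)\right)^{2} = \left(-79 + \left(9 - 5\right)\right)^{2} = \left(-79 + 4\right)^{2} = \left(-75\right)^{2} = 5625$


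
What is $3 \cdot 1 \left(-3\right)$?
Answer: $-9$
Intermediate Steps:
$3 \cdot 1 \left(-3\right) = 3 \left(-3\right) = -9$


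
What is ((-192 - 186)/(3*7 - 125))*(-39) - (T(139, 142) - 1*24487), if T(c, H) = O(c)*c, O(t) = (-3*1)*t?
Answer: 329233/4 ≈ 82308.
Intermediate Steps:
O(t) = -3*t
T(c, H) = -3*c² (T(c, H) = (-3*c)*c = -3*c²)
((-192 - 186)/(3*7 - 125))*(-39) - (T(139, 142) - 1*24487) = ((-192 - 186)/(3*7 - 125))*(-39) - (-3*139² - 1*24487) = -378/(21 - 125)*(-39) - (-3*19321 - 24487) = -378/(-104)*(-39) - (-57963 - 24487) = -378*(-1/104)*(-39) - 1*(-82450) = (189/52)*(-39) + 82450 = -567/4 + 82450 = 329233/4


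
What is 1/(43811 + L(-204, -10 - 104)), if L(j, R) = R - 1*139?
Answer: 1/43558 ≈ 2.2958e-5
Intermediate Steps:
L(j, R) = -139 + R (L(j, R) = R - 139 = -139 + R)
1/(43811 + L(-204, -10 - 104)) = 1/(43811 + (-139 + (-10 - 104))) = 1/(43811 + (-139 - 114)) = 1/(43811 - 253) = 1/43558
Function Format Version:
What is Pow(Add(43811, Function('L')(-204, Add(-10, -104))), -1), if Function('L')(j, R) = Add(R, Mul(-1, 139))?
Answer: Rational(1, 43558) ≈ 2.2958e-5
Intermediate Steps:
Function('L')(j, R) = Add(-139, R) (Function('L')(j, R) = Add(R, -139) = Add(-139, R))
Pow(Add(43811, Function('L')(-204, Add(-10, -104))), -1) = Pow(Add(43811, Add(-139, Add(-10, -104))), -1) = Pow(Add(43811, Add(-139, -114)), -1) = Pow(Add(43811, -253), -1) = Pow(43558, -1) = Rational(1, 43558)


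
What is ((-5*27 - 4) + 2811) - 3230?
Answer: -558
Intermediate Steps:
((-5*27 - 4) + 2811) - 3230 = ((-135 - 4) + 2811) - 3230 = (-139 + 2811) - 3230 = 2672 - 3230 = -558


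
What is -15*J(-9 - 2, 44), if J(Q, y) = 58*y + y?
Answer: -38940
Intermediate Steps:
J(Q, y) = 59*y
-15*J(-9 - 2, 44) = -885*44 = -15*2596 = -38940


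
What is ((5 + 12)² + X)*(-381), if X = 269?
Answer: -212598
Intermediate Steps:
((5 + 12)² + X)*(-381) = ((5 + 12)² + 269)*(-381) = (17² + 269)*(-381) = (289 + 269)*(-381) = 558*(-381) = -212598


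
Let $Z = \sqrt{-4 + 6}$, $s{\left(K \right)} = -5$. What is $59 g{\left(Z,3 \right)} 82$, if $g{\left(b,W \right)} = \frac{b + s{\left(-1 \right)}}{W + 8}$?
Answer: $- \frac{24190}{11} + \frac{4838 \sqrt{2}}{11} \approx -1577.1$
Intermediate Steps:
$Z = \sqrt{2} \approx 1.4142$
$g{\left(b,W \right)} = \frac{-5 + b}{8 + W}$ ($g{\left(b,W \right)} = \frac{b - 5}{W + 8} = \frac{-5 + b}{8 + W}$)
$59 g{\left(Z,3 \right)} 82 = 59 \frac{-5 + \sqrt{2}}{8 + 3} \cdot 82 = 59 \frac{-5 + \sqrt{2}}{11} \cdot 82 = 59 \left(- \frac{5}{11} + \frac{\sqrt{2}}{11}\right) 82 = \left(- \frac{295}{11} + \frac{59 \sqrt{2}}{11}\right) 82 = - \frac{24190}{11} + \frac{4838 \sqrt{2}}{11}$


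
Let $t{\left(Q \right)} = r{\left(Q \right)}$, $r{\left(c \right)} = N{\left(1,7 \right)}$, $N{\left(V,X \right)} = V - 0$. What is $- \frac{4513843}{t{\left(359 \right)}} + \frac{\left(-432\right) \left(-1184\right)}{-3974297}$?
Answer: $- \frac{17939353204859}{3974297} \approx -4.5138 \cdot 10^{6}$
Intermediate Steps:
$N{\left(V,X \right)} = V$ ($N{\left(V,X \right)} = V + 0 = V$)
$r{\left(c \right)} = 1$
$t{\left(Q \right)} = 1$
$- \frac{4513843}{t{\left(359 \right)}} + \frac{\left(-432\right) \left(-1184\right)}{-3974297} = - \frac{4513843}{1} + \frac{\left(-432\right) \left(-1184\right)}{-3974297} = \left(-4513843\right) 1 + 511488 \left(- \frac{1}{3974297}\right) = -4513843 - \frac{511488}{3974297} = - \frac{17939353204859}{3974297}$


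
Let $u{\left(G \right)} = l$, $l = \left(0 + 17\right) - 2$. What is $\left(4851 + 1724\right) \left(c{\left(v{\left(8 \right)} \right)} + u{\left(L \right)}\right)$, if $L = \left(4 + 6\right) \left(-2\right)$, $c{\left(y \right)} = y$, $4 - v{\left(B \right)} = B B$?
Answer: $-295875$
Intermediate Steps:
$v{\left(B \right)} = 4 - B^{2}$ ($v{\left(B \right)} = 4 - B B = 4 - B^{2}$)
$L = -20$ ($L = 10 \left(-2\right) = -20$)
$l = 15$ ($l = 17 - 2 = 15$)
$u{\left(G \right)} = 15$
$\left(4851 + 1724\right) \left(c{\left(v{\left(8 \right)} \right)} + u{\left(L \right)}\right) = \left(4851 + 1724\right) \left(\left(4 - 8^{2}\right) + 15\right) = 6575 \left(\left(4 - 64\right) + 15\right) = 6575 \left(-60 + 15\right) = 6575 \left(-45\right) = -295875$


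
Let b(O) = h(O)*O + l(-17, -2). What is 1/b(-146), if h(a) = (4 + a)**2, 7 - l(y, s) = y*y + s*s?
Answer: -1/2944230 ≈ -3.3965e-7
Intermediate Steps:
l(y, s) = 7 - s**2 - y**2 (l(y, s) = 7 - (y*y + s*s) = 7 - (y**2 + s**2) = 7 - (s**2 + y**2) = 7 + (-s**2 - y**2) = 7 - s**2 - y**2)
b(O) = -286 + O*(4 + O)**2 (b(O) = (4 + O)**2*O + (7 - 1*(-2)**2 - 1*(-17)**2) = O*(4 + O)**2 + (7 - 1*4 - 1*289) = O*(4 + O)**2 + (7 - 4 - 289) = O*(4 + O)**2 - 286 = -286 + O*(4 + O)**2)
1/b(-146) = 1/(-286 - 146*(4 - 146)**2) = 1/(-286 - 146*(-142)**2) = 1/(-286 - 146*20164) = 1/(-286 - 2943944) = 1/(-2944230) = -1/2944230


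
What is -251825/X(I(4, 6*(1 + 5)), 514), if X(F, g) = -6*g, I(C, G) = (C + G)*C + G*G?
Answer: 251825/3084 ≈ 81.655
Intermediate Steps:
I(C, G) = G² + C*(C + G) (I(C, G) = C*(C + G) + G² = G² + C*(C + G))
-251825/X(I(4, 6*(1 + 5)), 514) = -251825/((-6*514)) = -251825/(-3084) = -251825*(-1/3084) = 251825/3084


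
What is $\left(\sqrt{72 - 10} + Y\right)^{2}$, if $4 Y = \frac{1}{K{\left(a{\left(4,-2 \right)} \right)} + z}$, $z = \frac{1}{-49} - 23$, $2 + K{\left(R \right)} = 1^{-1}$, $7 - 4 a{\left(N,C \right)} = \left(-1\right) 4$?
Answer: $\frac{1374248769}{22165264} - \frac{49 \sqrt{62}}{2354} \approx 61.836$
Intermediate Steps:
$a{\left(N,C \right)} = \frac{11}{4}$ ($a{\left(N,C \right)} = \frac{7}{4} - \frac{\left(-1\right) 4}{4} = \frac{7}{4} - -1 = \frac{7}{4} + 1 = \frac{11}{4}$)
$K{\left(R \right)} = -1$ ($K{\left(R \right)} = -2 + 1^{-1} = -2 + 1 = -1$)
$z = - \frac{1128}{49}$ ($z = - \frac{1}{49} - 23 = - \frac{1128}{49} \approx -23.02$)
$Y = - \frac{49}{4708}$ ($Y = \frac{1}{4 \left(-1 - \frac{1128}{49}\right)} = \frac{1}{4 \left(- \frac{1177}{49}\right)} = \frac{1}{4} \left(- \frac{49}{1177}\right) = - \frac{49}{4708} \approx -0.010408$)
$\left(\sqrt{72 - 10} + Y\right)^{2} = \left(\sqrt{72 - 10} - \frac{49}{4708}\right)^{2} = \left(\sqrt{62} - \frac{49}{4708}\right)^{2} = \left(- \frac{49}{4708} + \sqrt{62}\right)^{2}$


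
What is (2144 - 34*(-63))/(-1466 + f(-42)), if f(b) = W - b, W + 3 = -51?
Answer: -2143/739 ≈ -2.8999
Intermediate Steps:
W = -54 (W = -3 - 51 = -54)
f(b) = -54 - b
(2144 - 34*(-63))/(-1466 + f(-42)) = (2144 - 34*(-63))/(-1466 + (-54 - 1*(-42))) = (2144 + 2142)/(-1466 + (-54 + 42)) = 4286/(-1466 - 12) = 4286/(-1478) = 4286*(-1/1478) = -2143/739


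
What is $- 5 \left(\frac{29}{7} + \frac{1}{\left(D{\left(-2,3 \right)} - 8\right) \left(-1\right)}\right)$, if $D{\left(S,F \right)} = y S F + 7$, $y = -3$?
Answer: $- \frac{2430}{119} \approx -20.42$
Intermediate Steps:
$D{\left(S,F \right)} = 7 - 3 F S$ ($D{\left(S,F \right)} = - 3 S F + 7 = - 3 F S + 7 = 7 - 3 F S$)
$- 5 \left(\frac{29}{7} + \frac{1}{\left(D{\left(-2,3 \right)} - 8\right) \left(-1\right)}\right) = - 5 \left(\frac{29}{7} + \frac{1}{\left(\left(7 - 9 \left(-2\right)\right) - 8\right) \left(-1\right)}\right) = - 5 \left(29 \cdot \frac{1}{7} + \frac{1}{\left(7 + 18\right) - 8} \left(-1\right)\right) = - 5 \left(\frac{29}{7} + \frac{1}{25 - 8} \left(-1\right)\right) = - 5 \left(\frac{29}{7} + \frac{1}{17} \left(-1\right)\right) = - 5 \left(\frac{29}{7} - \frac{1}{17}\right) = \left(-5\right) \frac{486}{119} = - \frac{2430}{119}$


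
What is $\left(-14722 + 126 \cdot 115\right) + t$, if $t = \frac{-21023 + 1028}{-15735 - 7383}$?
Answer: $- \frac{1781127}{7706} \approx -231.14$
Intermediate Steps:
$t = \frac{6665}{7706}$ ($t = - \frac{19995}{-23118} = \left(-19995\right) \left(- \frac{1}{23118}\right) = \frac{6665}{7706} \approx 0.86491$)
$\left(-14722 + 126 \cdot 115\right) + t = \left(-14722 + 126 \cdot 115\right) + \frac{6665}{7706} = \left(-14722 + 14490\right) + \frac{6665}{7706} = -232 + \frac{6665}{7706} = - \frac{1781127}{7706}$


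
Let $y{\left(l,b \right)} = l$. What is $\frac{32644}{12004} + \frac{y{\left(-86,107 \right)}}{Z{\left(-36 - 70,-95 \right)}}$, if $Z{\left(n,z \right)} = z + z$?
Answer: $\frac{904338}{285095} \approx 3.1721$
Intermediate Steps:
$Z{\left(n,z \right)} = 2 z$
$\frac{32644}{12004} + \frac{y{\left(-86,107 \right)}}{Z{\left(-36 - 70,-95 \right)}} = \frac{32644}{12004} - \frac{86}{2 \left(-95\right)} = 32644 \cdot \frac{1}{12004} - \frac{86}{-190} = \frac{8161}{3001} - - \frac{43}{95} = \frac{8161}{3001} + \frac{43}{95} = \frac{904338}{285095}$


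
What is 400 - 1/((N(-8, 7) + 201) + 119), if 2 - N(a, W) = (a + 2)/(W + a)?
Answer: 126399/316 ≈ 400.00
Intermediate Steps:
N(a, W) = 2 - (2 + a)/(W + a) (N(a, W) = 2 - (a + 2)/(W + a) = 2 - (2 + a)/(W + a))
400 - 1/((N(-8, 7) + 201) + 119) = 400 - 1/(((-2 - 8 + 2*7)/(7 - 8) + 201) + 119) = 400 - 1/(((-2 - 8 + 14)/(-1) + 201) + 119) = 400 - 1/((-1*4 + 201) + 119) = 400 - 1/((-4 + 201) + 119) = 400 - 1/(197 + 119) = 400 - 1/316 = 126399/316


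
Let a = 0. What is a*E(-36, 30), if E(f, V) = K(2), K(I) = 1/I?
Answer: 0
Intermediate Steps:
E(f, V) = 1/2
a*E(-36, 30) = 0*(1/2) = 0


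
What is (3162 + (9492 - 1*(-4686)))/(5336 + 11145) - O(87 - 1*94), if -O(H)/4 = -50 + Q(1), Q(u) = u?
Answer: -3212936/16481 ≈ -194.95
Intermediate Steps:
O(H) = 196 (O(H) = -4*(-50 + 1) = -4*(-49) = 196)
(3162 + (9492 - 1*(-4686)))/(5336 + 11145) - O(87 - 1*94) = (3162 + (9492 - 1*(-4686)))/(5336 + 11145) - 1*196 = (3162 + (9492 + 4686))/16481 - 196 = (3162 + 14178)*(1/16481) - 196 = 17340*(1/16481) - 196 = 17340/16481 - 196 = -3212936/16481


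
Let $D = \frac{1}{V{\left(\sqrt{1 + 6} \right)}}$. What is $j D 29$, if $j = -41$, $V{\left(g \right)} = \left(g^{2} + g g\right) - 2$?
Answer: $- \frac{1189}{12} \approx -99.083$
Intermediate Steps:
$V{\left(g \right)} = -2 + 2 g^{2}$ ($V{\left(g \right)} = \left(g^{2} + g^{2}\right) - 2 = 2 g^{2} - 2 = -2 + 2 g^{2}$)
$D = \frac{1}{12}$ ($D = \frac{1}{-2 + 2 \left(\sqrt{1 + 6}\right)^{2}} = \frac{1}{-2 + 2 \left(\sqrt{7}\right)^{2}} = \frac{1}{-2 + 2 \cdot 7} = \frac{1}{-2 + 14} = \frac{1}{12} \approx 0.083333$)
$j D 29 = \left(-41\right) \frac{1}{12} \cdot 29 = \left(- \frac{41}{12}\right) 29 = - \frac{1189}{12}$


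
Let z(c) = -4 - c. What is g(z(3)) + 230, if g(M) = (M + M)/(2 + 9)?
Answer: 2516/11 ≈ 228.73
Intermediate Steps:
g(M) = 2*M/11 (g(M) = (2*M)/11 = (2*M)*(1/11) = 2*M/11)
g(z(3)) + 230 = 2*(-4 - 1*3)/11 + 230 = 2*(-4 - 3)/11 + 230 = (2/11)*(-7) + 230 = -14/11 + 230 = 2516/11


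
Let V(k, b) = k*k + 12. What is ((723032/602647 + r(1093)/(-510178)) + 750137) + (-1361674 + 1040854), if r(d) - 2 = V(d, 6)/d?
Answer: 144272708562510612565/336050764594438 ≈ 4.2932e+5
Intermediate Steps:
V(k, b) = 12 + k**2 (V(k, b) = k**2 + 12 = 12 + k**2)
r(d) = 2 + (12 + d**2)/d
((723032/602647 + r(1093)/(-510178)) + 750137) + (-1361674 + 1040854) = ((723032/602647 + (2 + 1093 + 12/1093)/(-510178)) + 750137) + (-1361674 + 1040854) = ((723032*(1/602647) + (2 + 1093 + 12*(1/1093))*(-1/510178)) + 750137) - 320820 = ((723032/602647 + (2 + 1093 + 12/1093)*(-1/510178)) + 750137) - 320820 = ((723032/602647 + (1196847/1093)*(-1/510178)) + 750137) - 320820 = ((723032/602647 - 1196847/557624554) + 750137) - 320820 = (402459120273719/336050764594438 + 750137) - 320820 = 252084514859698211725/336050764594438 - 320820 = 144272708562510612565/336050764594438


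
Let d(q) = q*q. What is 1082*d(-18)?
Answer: 350568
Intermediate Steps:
d(q) = q²
1082*d(-18) = 1082*(-18)² = 1082*324 = 350568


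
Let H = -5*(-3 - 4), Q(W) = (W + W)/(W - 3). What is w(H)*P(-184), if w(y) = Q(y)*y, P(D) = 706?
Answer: 432425/8 ≈ 54053.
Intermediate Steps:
Q(W) = 2*W/(-3 + W) (Q(W) = (2*W)/(-3 + W) = 2*W/(-3 + W))
H = 35 (H = -5*(-7) = 35)
w(y) = 2*y²/(-3 + y) (w(y) = (2*y/(-3 + y))*y = 2*y²/(-3 + y))
w(H)*P(-184) = (2*35²/(-3 + 35))*706 = (2*1225/32)*706 = (2*1225*(1/32))*706 = (1225/16)*706 = 432425/8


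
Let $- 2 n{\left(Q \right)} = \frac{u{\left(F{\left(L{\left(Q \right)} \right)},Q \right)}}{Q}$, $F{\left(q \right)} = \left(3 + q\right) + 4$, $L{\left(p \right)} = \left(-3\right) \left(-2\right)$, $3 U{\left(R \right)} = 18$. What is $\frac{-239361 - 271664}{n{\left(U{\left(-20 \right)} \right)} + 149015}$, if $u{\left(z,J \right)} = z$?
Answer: $- \frac{6132300}{1788167} \approx -3.4294$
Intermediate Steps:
$U{\left(R \right)} = 6$ ($U{\left(R \right)} = \frac{1}{3} \cdot 18 = 6$)
$L{\left(p \right)} = 6$
$F{\left(q \right)} = 7 + q$
$n{\left(Q \right)} = - \frac{13}{2 Q}$ ($n{\left(Q \right)} = - \frac{\left(7 + 6\right) \frac{1}{Q}}{2} = - \frac{13 \frac{1}{Q}}{2} = - \frac{13}{2 Q}$)
$\frac{-239361 - 271664}{n{\left(U{\left(-20 \right)} \right)} + 149015} = \frac{-239361 - 271664}{- \frac{13}{2 \cdot 6} + 149015} = - \frac{511025}{\left(- \frac{13}{2}\right) \frac{1}{6} + 149015} = - \frac{511025}{- \frac{13}{12} + 149015} = - \frac{511025}{\frac{1788167}{12}} = \left(-511025\right) \frac{12}{1788167} = - \frac{6132300}{1788167}$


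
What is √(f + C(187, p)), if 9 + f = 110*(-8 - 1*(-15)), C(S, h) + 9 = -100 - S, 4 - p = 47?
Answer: √465 ≈ 21.564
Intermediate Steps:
p = -43 (p = 4 - 1*47 = 4 - 47 = -43)
C(S, h) = -109 - S (C(S, h) = -9 + (-100 - S) = -109 - S)
f = 761 (f = -9 + 110*(-8 - 1*(-15)) = -9 + 110*(-8 + 15) = -9 + 110*7 = -9 + 770 = 761)
√(f + C(187, p)) = √(761 + (-109 - 1*187)) = √(761 + (-109 - 187)) = √(761 - 296) = √465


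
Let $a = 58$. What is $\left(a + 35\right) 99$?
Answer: $9207$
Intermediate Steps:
$\left(a + 35\right) 99 = \left(58 + 35\right) 99 = 93 \cdot 99 = 9207$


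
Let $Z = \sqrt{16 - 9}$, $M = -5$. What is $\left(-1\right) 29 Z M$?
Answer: $145 \sqrt{7} \approx 383.63$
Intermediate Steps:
$Z = \sqrt{7} \approx 2.6458$
$\left(-1\right) 29 Z M = \left(-1\right) 29 \sqrt{7} \left(-5\right) = - 29 \sqrt{7} \left(-5\right) = 145 \sqrt{7}$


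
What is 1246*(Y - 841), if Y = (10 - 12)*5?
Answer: -1060346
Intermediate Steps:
Y = -10 (Y = -2*5 = -10)
1246*(Y - 841) = 1246*(-10 - 841) = 1246*(-851) = -1060346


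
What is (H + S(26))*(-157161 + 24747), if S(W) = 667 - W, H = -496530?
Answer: 65662646046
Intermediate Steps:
(H + S(26))*(-157161 + 24747) = (-496530 + (667 - 1*26))*(-157161 + 24747) = (-496530 + (667 - 26))*(-132414) = (-496530 + 641)*(-132414) = -495889*(-132414) = 65662646046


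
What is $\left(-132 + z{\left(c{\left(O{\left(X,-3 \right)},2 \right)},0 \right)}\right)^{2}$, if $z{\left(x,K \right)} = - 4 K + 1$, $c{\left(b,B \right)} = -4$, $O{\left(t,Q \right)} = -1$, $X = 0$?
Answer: $17161$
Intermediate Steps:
$z{\left(x,K \right)} = 1 - 4 K$
$\left(-132 + z{\left(c{\left(O{\left(X,-3 \right)},2 \right)},0 \right)}\right)^{2} = \left(-132 + \left(1 - 0\right)\right)^{2} = \left(-132 + \left(1 + 0\right)\right)^{2} = \left(-132 + 1\right)^{2} = \left(-131\right)^{2} = 17161$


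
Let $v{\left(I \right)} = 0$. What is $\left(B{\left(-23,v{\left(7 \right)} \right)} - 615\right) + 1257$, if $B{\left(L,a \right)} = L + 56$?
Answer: $675$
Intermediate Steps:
$B{\left(L,a \right)} = 56 + L$
$\left(B{\left(-23,v{\left(7 \right)} \right)} - 615\right) + 1257 = \left(\left(56 - 23\right) - 615\right) + 1257 = \left(33 - 615\right) + 1257 = -582 + 1257 = 675$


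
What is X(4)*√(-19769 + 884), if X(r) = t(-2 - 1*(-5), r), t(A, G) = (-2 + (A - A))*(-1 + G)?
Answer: -6*I*√18885 ≈ -824.54*I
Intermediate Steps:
t(A, G) = 2 - 2*G (t(A, G) = (-2 + 0)*(-1 + G) = -2*(-1 + G) = 2 - 2*G)
X(r) = 2 - 2*r
X(4)*√(-19769 + 884) = (2 - 2*4)*√(-19769 + 884) = (2 - 8)*√(-18885) = -6*I*√18885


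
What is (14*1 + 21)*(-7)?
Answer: -245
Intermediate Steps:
(14*1 + 21)*(-7) = (14 + 21)*(-7) = 35*(-7) = -245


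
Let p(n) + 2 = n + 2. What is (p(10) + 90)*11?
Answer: 1100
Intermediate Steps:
p(n) = n (p(n) = -2 + (n + 2) = -2 + (2 + n) = n)
(p(10) + 90)*11 = (10 + 90)*11 = 100*11 = 1100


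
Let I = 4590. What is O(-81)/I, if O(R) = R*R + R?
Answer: 24/17 ≈ 1.4118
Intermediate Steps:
O(R) = R + R² (O(R) = R² + R = R + R²)
O(-81)/I = -81*(1 - 81)/4590 = -81*(-80)*(1/4590) = 6480*(1/4590) = 24/17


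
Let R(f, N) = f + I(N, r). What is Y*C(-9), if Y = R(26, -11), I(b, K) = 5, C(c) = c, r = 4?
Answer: -279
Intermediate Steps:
R(f, N) = 5 + f (R(f, N) = f + 5 = 5 + f)
Y = 31 (Y = 5 + 26 = 31)
Y*C(-9) = 31*(-9) = -279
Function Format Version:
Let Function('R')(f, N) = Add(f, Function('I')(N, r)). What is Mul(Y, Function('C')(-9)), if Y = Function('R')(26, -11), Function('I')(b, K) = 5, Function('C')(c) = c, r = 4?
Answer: -279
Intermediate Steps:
Function('R')(f, N) = Add(5, f) (Function('R')(f, N) = Add(f, 5) = Add(5, f))
Y = 31 (Y = Add(5, 26) = 31)
Mul(Y, Function('C')(-9)) = Mul(31, -9) = -279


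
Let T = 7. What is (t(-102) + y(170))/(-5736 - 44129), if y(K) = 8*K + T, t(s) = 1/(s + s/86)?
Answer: -6065336/221251005 ≈ -0.027414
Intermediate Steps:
t(s) = 86/(87*s) (t(s) = 1/(s + s*(1/86)) = 1/(s + s/86) = 1/(87*s/86) = 86/(87*s))
y(K) = 7 + 8*K (y(K) = 8*K + 7 = 7 + 8*K)
(t(-102) + y(170))/(-5736 - 44129) = ((86/87)/(-102) + (7 + 8*170))/(-5736 - 44129) = ((86/87)*(-1/102) + (7 + 1360))/(-49865) = (-43/4437 + 1367)*(-1/49865) = (6065336/4437)*(-1/49865) = -6065336/221251005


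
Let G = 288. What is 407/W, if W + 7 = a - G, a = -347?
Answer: -407/642 ≈ -0.63396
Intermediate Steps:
W = -642 (W = -7 + (-347 - 1*288) = -7 + (-347 - 288) = -7 - 635 = -642)
407/W = 407/(-642) = 407*(-1/642) = -407/642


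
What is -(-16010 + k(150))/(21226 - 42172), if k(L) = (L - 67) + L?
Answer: -5259/6982 ≈ -0.75322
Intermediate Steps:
k(L) = -67 + 2*L (k(L) = (-67 + L) + L = -67 + 2*L)
-(-16010 + k(150))/(21226 - 42172) = -(-16010 + (-67 + 2*150))/(21226 - 42172) = -(-16010 + (-67 + 300))/(-20946) = -(-16010 + 233)*(-1)/20946 = -(-15777)*(-1)/20946 = -1*5259/6982 = -5259/6982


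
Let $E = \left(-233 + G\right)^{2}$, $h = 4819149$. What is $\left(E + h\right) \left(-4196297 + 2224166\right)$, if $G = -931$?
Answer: $-12176025539895$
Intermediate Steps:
$E = 1354896$ ($E = \left(-233 - 931\right)^{2} = \left(-1164\right)^{2} = 1354896$)
$\left(E + h\right) \left(-4196297 + 2224166\right) = \left(1354896 + 4819149\right) \left(-4196297 + 2224166\right) = 6174045 \left(-1972131\right) = -12176025539895$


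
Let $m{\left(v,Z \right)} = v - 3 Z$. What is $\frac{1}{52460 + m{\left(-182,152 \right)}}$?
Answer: $\frac{1}{51822} \approx 1.9297 \cdot 10^{-5}$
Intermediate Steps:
$\frac{1}{52460 + m{\left(-182,152 \right)}} = \frac{1}{52460 - 638} = \frac{1}{51822}$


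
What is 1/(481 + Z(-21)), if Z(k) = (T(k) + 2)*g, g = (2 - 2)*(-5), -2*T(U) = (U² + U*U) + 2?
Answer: 1/481 ≈ 0.0020790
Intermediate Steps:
T(U) = -1 - U² (T(U) = -((U² + U*U) + 2)/2 = -((U² + U²) + 2)/2 = -(2*U² + 2)/2 = -(2 + 2*U²)/2 = -1 - U²)
g = 0 (g = 0*(-5) = 0)
Z(k) = 0 (Z(k) = ((-1 - k²) + 2)*0 = (1 - k²)*0 = 0)
1/(481 + Z(-21)) = 1/(481 + 0) = 1/481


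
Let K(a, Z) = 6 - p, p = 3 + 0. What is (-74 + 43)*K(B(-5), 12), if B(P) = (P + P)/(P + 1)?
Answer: -93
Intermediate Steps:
p = 3
B(P) = 2*P/(1 + P) (B(P) = (2*P)/(1 + P) = 2*P/(1 + P))
K(a, Z) = 3 (K(a, Z) = 6 - 1*3 = 6 - 3 = 3)
(-74 + 43)*K(B(-5), 12) = (-74 + 43)*3 = -31*3 = -93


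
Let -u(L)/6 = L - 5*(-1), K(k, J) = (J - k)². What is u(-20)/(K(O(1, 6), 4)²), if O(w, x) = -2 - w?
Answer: 90/2401 ≈ 0.037484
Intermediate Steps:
u(L) = -30 - 6*L (u(L) = -6*(L - 5*(-1)) = -6*(L + 5) = -6*(5 + L) = -30 - 6*L)
u(-20)/(K(O(1, 6), 4)²) = (-30 - 6*(-20))/(((4 - (-2 - 1*1))²)²) = (-30 + 120)/(((4 - (-2 - 1))²)²) = 90/(((4 - 1*(-3))²)²) = 90/(((4 + 3)²)²) = 90/((7²)²) = 90/(49²) = 90/2401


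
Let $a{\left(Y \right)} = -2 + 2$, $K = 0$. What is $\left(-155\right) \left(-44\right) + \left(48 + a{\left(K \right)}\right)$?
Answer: $6868$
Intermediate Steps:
$a{\left(Y \right)} = 0$
$\left(-155\right) \left(-44\right) + \left(48 + a{\left(K \right)}\right) = \left(-155\right) \left(-44\right) + \left(48 + 0\right) = 6820 + 48 = 6868$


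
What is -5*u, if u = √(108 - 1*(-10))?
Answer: -5*√118 ≈ -54.314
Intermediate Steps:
u = √118 (u = √(108 + 10) = √118 ≈ 10.863)
-5*u = -5*√118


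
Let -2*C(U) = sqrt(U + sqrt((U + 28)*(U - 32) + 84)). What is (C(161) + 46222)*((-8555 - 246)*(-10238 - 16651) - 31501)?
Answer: 10936984374536 - 118309294*sqrt(161 + sqrt(24465)) ≈ 1.0935e+13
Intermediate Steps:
C(U) = -sqrt(U + sqrt(84 + (-32 + U)*(28 + U)))/2 (C(U) = -sqrt(U + sqrt((U + 28)*(U - 32) + 84))/2 = -sqrt(U + sqrt((28 + U)*(-32 + U) + 84))/2 = -sqrt(U + sqrt((-32 + U)*(28 + U) + 84))/2 = -sqrt(U + sqrt(84 + (-32 + U)*(28 + U)))/2)
(C(161) + 46222)*((-8555 - 246)*(-10238 - 16651) - 31501) = (-sqrt(161 + sqrt(-812 + 161**2 - 4*161))/2 + 46222)*((-8555 - 246)*(-10238 - 16651) - 31501) = (-sqrt(161 + sqrt(-812 + 25921 - 644))/2 + 46222)*(-8801*(-26889) - 31501) = (-sqrt(161 + sqrt(24465))/2 + 46222)*(236650089 - 31501) = (46222 - sqrt(161 + sqrt(24465))/2)*236618588 = 10936984374536 - 118309294*sqrt(161 + sqrt(24465))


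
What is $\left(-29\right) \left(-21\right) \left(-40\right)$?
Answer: $-24360$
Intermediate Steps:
$\left(-29\right) \left(-21\right) \left(-40\right) = 609 \left(-40\right) = -24360$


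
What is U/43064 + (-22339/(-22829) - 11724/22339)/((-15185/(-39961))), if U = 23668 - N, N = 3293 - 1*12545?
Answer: 183459623965560/93676311335509 ≈ 1.9584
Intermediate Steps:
N = -9252 (N = 3293 - 12545 = -9252)
U = 32920 (U = 23668 - 1*(-9252) = 23668 + 9252 = 32920)
U/43064 + (-22339/(-22829) - 11724/22339)/((-15185/(-39961))) = 32920/43064 + (-22339/(-22829) - 11724/22339)/((-15185/(-39961))) = 32920*(1/43064) + (-22339*(-1/22829) - 11724*1/22339)/((-15185*(-1/39961))) = 4115/5383 + (22339/22829 - 11724/22339)/(15185/39961) = 4115/5383 + (231383725/509977031)*(39961/15185) = 4115/5383 + 20778258505/17402249923 = 183459623965560/93676311335509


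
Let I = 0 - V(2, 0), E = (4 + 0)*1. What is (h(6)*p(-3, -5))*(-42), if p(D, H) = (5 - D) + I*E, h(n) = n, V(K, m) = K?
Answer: 0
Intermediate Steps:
E = 4 (E = 4*1 = 4)
I = -2 (I = 0 - 1*2 = 0 - 2 = -2)
p(D, H) = -3 - D (p(D, H) = (5 - D) - 2*4 = (5 - D) - 8 = -3 - D)
(h(6)*p(-3, -5))*(-42) = (6*(-3 - 1*(-3)))*(-42) = (6*(-3 + 3))*(-42) = (6*0)*(-42) = 0*(-42) = 0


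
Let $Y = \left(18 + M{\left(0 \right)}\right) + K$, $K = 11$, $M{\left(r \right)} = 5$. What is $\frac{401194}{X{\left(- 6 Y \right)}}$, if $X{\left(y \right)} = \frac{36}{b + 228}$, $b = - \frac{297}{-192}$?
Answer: $\frac{982323509}{384} \approx 2.5581 \cdot 10^{6}$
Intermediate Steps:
$b = \frac{99}{64}$ ($b = \left(-297\right) \left(- \frac{1}{192}\right) = \frac{99}{64} \approx 1.5469$)
$Y = 34$ ($Y = \left(18 + 5\right) + 11 = 23 + 11 = 34$)
$X{\left(y \right)} = \frac{768}{4897}$ ($X{\left(y \right)} = \frac{36}{\frac{99}{64} + 228} = \frac{36}{\frac{14691}{64}} = 36 \cdot \frac{64}{14691} = \frac{768}{4897}$)
$\frac{401194}{X{\left(- 6 Y \right)}} = \frac{401194}{\frac{768}{4897}} = 401194 \cdot \frac{4897}{768} = \frac{982323509}{384}$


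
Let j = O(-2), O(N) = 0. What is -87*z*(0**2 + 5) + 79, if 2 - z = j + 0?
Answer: -791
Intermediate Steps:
j = 0
z = 2 (z = 2 - (0 + 0) = 2 - 1*0 = 2 + 0 = 2)
-87*z*(0**2 + 5) + 79 = -174*(0**2 + 5) + 79 = -174*(0 + 5) + 79 = -174*5 + 79 = -87*10 + 79 = -870 + 79 = -791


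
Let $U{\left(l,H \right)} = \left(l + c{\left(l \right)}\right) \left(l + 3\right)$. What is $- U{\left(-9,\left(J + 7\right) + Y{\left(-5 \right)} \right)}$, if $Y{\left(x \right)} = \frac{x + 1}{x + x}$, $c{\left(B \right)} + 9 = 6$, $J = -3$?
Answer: $-72$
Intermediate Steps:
$c{\left(B \right)} = -3$ ($c{\left(B \right)} = -9 + 6 = -3$)
$Y{\left(x \right)} = \frac{1 + x}{2 x}$
$U{\left(l,H \right)} = \left(-3 + l\right) \left(3 + l\right)$ ($U{\left(l,H \right)} = \left(l - 3\right) \left(l + 3\right) = \left(-3 + l\right) \left(3 + l\right)$)
$- U{\left(-9,\left(J + 7\right) + Y{\left(-5 \right)} \right)} = - (-9 + \left(-9\right)^{2}) = - (-9 + 81) = \left(-1\right) 72 = -72$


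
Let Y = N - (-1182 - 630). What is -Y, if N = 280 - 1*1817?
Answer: -275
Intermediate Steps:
N = -1537 (N = 280 - 1817 = -1537)
Y = 275 (Y = -1537 - (-1182 - 630) = -1537 - 1*(-1812) = -1537 + 1812 = 275)
-Y = -1*275 = -275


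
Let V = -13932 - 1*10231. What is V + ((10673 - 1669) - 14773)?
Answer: -29932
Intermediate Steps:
V = -24163 (V = -13932 - 10231 = -24163)
V + ((10673 - 1669) - 14773) = -24163 + ((10673 - 1669) - 14773) = -24163 + (9004 - 14773) = -24163 - 5769 = -29932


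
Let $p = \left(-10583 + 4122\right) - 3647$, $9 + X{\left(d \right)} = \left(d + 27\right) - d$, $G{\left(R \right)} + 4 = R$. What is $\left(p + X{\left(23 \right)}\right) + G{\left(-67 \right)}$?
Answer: $-10161$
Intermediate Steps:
$G{\left(R \right)} = -4 + R$
$X{\left(d \right)} = 18$ ($X{\left(d \right)} = -9 + \left(\left(d + 27\right) - d\right) = -9 + \left(\left(27 + d\right) - d\right) = -9 + 27 = 18$)
$p = -10108$ ($p = -6461 - 3647 = -10108$)
$\left(p + X{\left(23 \right)}\right) + G{\left(-67 \right)} = \left(-10108 + 18\right) - 71 = -10090 - 71 = -10161$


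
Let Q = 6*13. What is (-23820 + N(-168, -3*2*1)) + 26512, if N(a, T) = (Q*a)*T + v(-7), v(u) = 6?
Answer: 81322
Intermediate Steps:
Q = 78
N(a, T) = 6 + 78*T*a (N(a, T) = (78*a)*T + 6 = 78*T*a + 6 = 6 + 78*T*a)
(-23820 + N(-168, -3*2*1)) + 26512 = (-23820 + (6 + 78*(-3*2*1)*(-168))) + 26512 = (-23820 + (6 + 78*(-6*1)*(-168))) + 26512 = (-23820 + (6 + 78*(-6)*(-168))) + 26512 = (-23820 + (6 + 78624)) + 26512 = (-23820 + 78630) + 26512 = 54810 + 26512 = 81322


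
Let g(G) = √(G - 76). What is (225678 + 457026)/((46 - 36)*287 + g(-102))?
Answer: 979680240/4118539 - 341352*I*√178/4118539 ≈ 237.87 - 1.1058*I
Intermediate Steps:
g(G) = √(-76 + G)
(225678 + 457026)/((46 - 36)*287 + g(-102)) = (225678 + 457026)/((46 - 36)*287 + √(-76 - 102)) = 682704/(10*287 + √(-178)) = 682704/(2870 + I*√178)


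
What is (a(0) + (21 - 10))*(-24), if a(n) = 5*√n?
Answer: -264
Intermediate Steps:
(a(0) + (21 - 10))*(-24) = (5*√0 + (21 - 10))*(-24) = (5*0 + 11)*(-24) = (0 + 11)*(-24) = 11*(-24) = -264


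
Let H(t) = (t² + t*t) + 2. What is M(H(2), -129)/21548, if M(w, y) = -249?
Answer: -249/21548 ≈ -0.011556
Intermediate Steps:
H(t) = 2 + 2*t² (H(t) = (t² + t²) + 2 = 2*t² + 2 = 2 + 2*t²)
M(H(2), -129)/21548 = -249/21548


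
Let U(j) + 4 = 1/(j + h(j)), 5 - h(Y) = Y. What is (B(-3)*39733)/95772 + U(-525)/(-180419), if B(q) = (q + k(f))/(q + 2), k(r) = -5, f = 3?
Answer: 71686336187/21598860585 ≈ 3.3190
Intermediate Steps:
h(Y) = 5 - Y
B(q) = (-5 + q)/(2 + q) (B(q) = (q - 5)/(q + 2) = (-5 + q)/(2 + q))
U(j) = -19/5 (U(j) = -4 + 1/(j + (5 - j)) = -4 + 1/5 = -19/5)
(B(-3)*39733)/95772 + U(-525)/(-180419) = (((-5 - 3)/(2 - 3))*39733)/95772 - 19/5/(-180419) = ((-8/(-1))*39733)*(1/95772) - 19/5*(-1/180419) = (-1*(-8)*39733)*(1/95772) + 19/902095 = (8*39733)*(1/95772) + 19/902095 = 317864*(1/95772) + 19/902095 = 79466/23943 + 19/902095 = 71686336187/21598860585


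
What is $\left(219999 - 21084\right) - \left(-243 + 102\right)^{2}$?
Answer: $179034$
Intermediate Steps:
$\left(219999 - 21084\right) - \left(-243 + 102\right)^{2} = 198915 - \left(-141\right)^{2} = 198915 - 19881 = 179034$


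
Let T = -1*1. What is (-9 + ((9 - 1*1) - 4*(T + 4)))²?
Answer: 169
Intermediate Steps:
T = -1
(-9 + ((9 - 1*1) - 4*(T + 4)))² = (-9 + ((9 - 1*1) - 4*(-1 + 4)))² = (-9 + ((9 - 1) - 4*3))² = (-9 + (8 - 1*12))² = (-9 + (8 - 12))² = (-9 - 4)² = (-13)² = 169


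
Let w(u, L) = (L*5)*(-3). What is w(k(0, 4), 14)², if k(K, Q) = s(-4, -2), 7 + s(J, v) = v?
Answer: 44100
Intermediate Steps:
s(J, v) = -7 + v
k(K, Q) = -9 (k(K, Q) = -7 - 2 = -9)
w(u, L) = -15*L (w(u, L) = (5*L)*(-3) = -15*L)
w(k(0, 4), 14)² = (-15*14)² = (-210)² = 44100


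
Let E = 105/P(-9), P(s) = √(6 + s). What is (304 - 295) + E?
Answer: 9 - 35*I*√3 ≈ 9.0 - 60.622*I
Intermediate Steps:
E = -35*I*√3 (E = 105/(√(6 - 9)) = 105/(√(-3)) = 105/((I*√3)) = 105*(-I*√3/3) = -35*I*√3 ≈ -60.622*I)
(304 - 295) + E = (304 - 295) - 35*I*√3 = 9 - 35*I*√3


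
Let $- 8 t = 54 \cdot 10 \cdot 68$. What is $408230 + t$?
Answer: $403640$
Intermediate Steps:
$t = -4590$ ($t = - \frac{54 \cdot 10 \cdot 68}{8} = - \frac{540 \cdot 68}{8} = \left(- \frac{1}{8}\right) 36720 = -4590$)
$408230 + t = 408230 - 4590 = 403640$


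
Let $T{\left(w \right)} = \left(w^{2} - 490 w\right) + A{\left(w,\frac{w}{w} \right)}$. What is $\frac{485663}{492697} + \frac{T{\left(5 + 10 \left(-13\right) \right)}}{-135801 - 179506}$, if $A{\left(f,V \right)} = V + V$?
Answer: $\frac{115255876272}{155350812979} \approx 0.74191$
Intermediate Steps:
$A{\left(f,V \right)} = 2 V$
$T{\left(w \right)} = 2 + w^{2} - 490 w$ ($T{\left(w \right)} = \left(w^{2} - 490 w\right) + 2 \frac{w}{w} = \left(w^{2} - 490 w\right) + 2 \cdot 1 = \left(w^{2} - 490 w\right) + 2 = 2 + w^{2} - 490 w$)
$\frac{485663}{492697} + \frac{T{\left(5 + 10 \left(-13\right) \right)}}{-135801 - 179506} = \frac{485663}{492697} + \frac{2 + \left(5 + 10 \left(-13\right)\right)^{2} - 490 \left(5 + 10 \left(-13\right)\right)}{-135801 - 179506} = 485663 \cdot \frac{1}{492697} + \frac{2 + \left(5 - 130\right)^{2} - 490 \left(5 - 130\right)}{-315307} = \frac{485663}{492697} + \left(2 + \left(-125\right)^{2} - -61250\right) \left(- \frac{1}{315307}\right) = \frac{485663}{492697} + \left(2 + 15625 + 61250\right) \left(- \frac{1}{315307}\right) = \frac{485663}{492697} + 76877 \left(- \frac{1}{315307}\right) = \frac{485663}{492697} - \frac{76877}{315307} = \frac{115255876272}{155350812979}$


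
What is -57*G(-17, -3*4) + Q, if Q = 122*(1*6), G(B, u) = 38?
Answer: -1434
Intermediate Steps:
Q = 732 (Q = 122*6 = 732)
-57*G(-17, -3*4) + Q = -57*38 + 732 = -2166 + 732 = -1434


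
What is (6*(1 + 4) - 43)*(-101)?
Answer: 1313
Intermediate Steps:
(6*(1 + 4) - 43)*(-101) = (6*5 - 43)*(-101) = (30 - 43)*(-101) = -13*(-101) = 1313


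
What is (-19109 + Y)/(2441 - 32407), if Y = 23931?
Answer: -2411/14983 ≈ -0.16092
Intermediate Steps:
(-19109 + Y)/(2441 - 32407) = (-19109 + 23931)/(2441 - 32407) = 4822/(-29966) = 4822*(-1/29966) = -2411/14983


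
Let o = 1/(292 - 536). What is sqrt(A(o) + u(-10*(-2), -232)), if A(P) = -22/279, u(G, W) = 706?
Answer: 2*sqrt(1526378)/93 ≈ 26.569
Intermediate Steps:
o = -1/244 (o = 1/(-244) = -1/244 ≈ -0.0040984)
A(P) = -22/279 (A(P) = -22*1/279 = -22/279)
sqrt(A(o) + u(-10*(-2), -232)) = sqrt(-22/279 + 706) = sqrt(196952/279) = 2*sqrt(1526378)/93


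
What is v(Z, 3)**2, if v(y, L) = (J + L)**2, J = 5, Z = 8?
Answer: 4096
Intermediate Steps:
v(y, L) = (5 + L)**2
v(Z, 3)**2 = ((5 + 3)**2)**2 = (8**2)**2 = 64**2 = 4096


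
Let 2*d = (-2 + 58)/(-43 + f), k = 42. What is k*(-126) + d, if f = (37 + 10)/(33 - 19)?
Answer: -2937452/555 ≈ -5292.7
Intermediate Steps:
f = 47/14 ≈ 3.3571
d = -392/555 (d = ((-2 + 58)/(-43 + 47/14))/2 = (56/(-555/14))/2 = (56*(-14/555))/2 = (½)*(-784/555) = -392/555 ≈ -0.70631)
k*(-126) + d = 42*(-126) - 392/555 = -5292 - 392/555 = -2937452/555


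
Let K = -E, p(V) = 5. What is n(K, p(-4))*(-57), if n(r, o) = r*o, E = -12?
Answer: -3420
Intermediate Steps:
K = 12 (K = -1*(-12) = 12)
n(r, o) = o*r
n(K, p(-4))*(-57) = (5*12)*(-57) = 60*(-57) = -3420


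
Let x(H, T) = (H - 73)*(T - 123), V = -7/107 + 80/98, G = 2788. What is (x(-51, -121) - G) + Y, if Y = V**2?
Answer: 755084697901/27489049 ≈ 27469.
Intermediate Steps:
V = 3937/5243 (V = -7*1/107 + 80*(1/98) = -7/107 + 40/49 = 3937/5243 ≈ 0.75091)
x(H, T) = (-123 + T)*(-73 + H) (x(H, T) = (-73 + H)*(-123 + T) = (-123 + T)*(-73 + H))
Y = 15499969/27489049 (Y = (3937/5243)**2 = 15499969/27489049 ≈ 0.56386)
(x(-51, -121) - G) + Y = ((8979 - 123*(-51) - 73*(-121) - 51*(-121)) - 1*2788) + 15499969/27489049 = ((8979 + 6273 + 8833 + 6171) - 2788) + 15499969/27489049 = (30256 - 2788) + 15499969/27489049 = 27468 + 15499969/27489049 = 755084697901/27489049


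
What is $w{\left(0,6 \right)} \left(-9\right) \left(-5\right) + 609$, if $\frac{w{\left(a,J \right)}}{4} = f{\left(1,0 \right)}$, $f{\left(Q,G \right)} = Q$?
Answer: $789$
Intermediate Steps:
$w{\left(a,J \right)} = 4$ ($w{\left(a,J \right)} = 4 \cdot 1 = 4$)
$w{\left(0,6 \right)} \left(-9\right) \left(-5\right) + 609 = 4 \left(-9\right) \left(-5\right) + 609 = \left(-36\right) \left(-5\right) + 609 = 180 + 609 = 789$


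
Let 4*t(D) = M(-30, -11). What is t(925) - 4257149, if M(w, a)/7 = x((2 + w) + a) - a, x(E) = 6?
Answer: -17028477/4 ≈ -4.2571e+6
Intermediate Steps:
M(w, a) = 42 - 7*a (M(w, a) = 7*(6 - a) = 42 - 7*a)
t(D) = 119/4 (t(D) = (42 - 7*(-11))/4 = (42 + 77)/4 = (1/4)*119 = 119/4)
t(925) - 4257149 = 119/4 - 4257149 = -17028477/4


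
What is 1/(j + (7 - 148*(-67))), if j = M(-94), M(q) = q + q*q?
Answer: 1/18665 ≈ 5.3576e-5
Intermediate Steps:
M(q) = q + q**2
j = 8742 (j = -94*(1 - 94) = -94*(-93) = 8742)
1/(j + (7 - 148*(-67))) = 1/(8742 + (7 - 148*(-67))) = 1/(8742 + (7 + 9916)) = 1/(8742 + 9923) = 1/18665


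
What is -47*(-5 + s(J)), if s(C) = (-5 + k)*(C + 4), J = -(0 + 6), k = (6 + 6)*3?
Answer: 3149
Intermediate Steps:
k = 36 (k = 12*3 = 36)
J = -6 (J = -1*6 = -6)
s(C) = 124 + 31*C (s(C) = (-5 + 36)*(C + 4) = 31*(4 + C) = 124 + 31*C)
-47*(-5 + s(J)) = -47*(-5 + (124 + 31*(-6))) = -47*(-5 + (124 - 186)) = -47*(-5 - 62) = -47*(-67) = 3149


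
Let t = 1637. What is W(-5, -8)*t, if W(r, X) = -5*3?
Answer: -24555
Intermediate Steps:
W(r, X) = -15
W(-5, -8)*t = -15*1637 = -24555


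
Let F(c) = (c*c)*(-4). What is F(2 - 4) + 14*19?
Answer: 250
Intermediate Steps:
F(c) = -4*c**2 (F(c) = c**2*(-4) = -4*c**2)
F(2 - 4) + 14*19 = -4*(2 - 4)**2 + 14*19 = -4*(-2)**2 + 266 = -4*4 + 266 = -16 + 266 = 250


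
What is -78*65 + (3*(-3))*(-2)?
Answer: -5052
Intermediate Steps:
-78*65 + (3*(-3))*(-2) = -5070 - 9*(-2) = -5070 + 18 = -5052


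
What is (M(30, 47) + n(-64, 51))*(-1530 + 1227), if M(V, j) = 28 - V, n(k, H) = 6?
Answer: -1212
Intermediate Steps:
(M(30, 47) + n(-64, 51))*(-1530 + 1227) = ((28 - 1*30) + 6)*(-1530 + 1227) = ((28 - 30) + 6)*(-303) = (-2 + 6)*(-303) = 4*(-303) = -1212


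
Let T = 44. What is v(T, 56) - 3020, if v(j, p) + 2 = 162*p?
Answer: 6050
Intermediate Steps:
v(j, p) = -2 + 162*p
v(T, 56) - 3020 = (-2 + 162*56) - 3020 = (-2 + 9072) - 3020 = 9070 - 3020 = 6050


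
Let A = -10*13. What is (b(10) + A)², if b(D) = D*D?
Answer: 900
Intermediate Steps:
b(D) = D²
A = -130
(b(10) + A)² = (10² - 130)² = (100 - 130)² = (-30)² = 900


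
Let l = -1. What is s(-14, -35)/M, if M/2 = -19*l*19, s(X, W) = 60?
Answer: 30/361 ≈ 0.083102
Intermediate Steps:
M = 722 (M = 2*(-19*(-1)*19) = 2*(19*19) = 2*361 = 722)
s(-14, -35)/M = 60/722 = 60*(1/722) = 30/361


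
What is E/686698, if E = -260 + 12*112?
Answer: 542/343349 ≈ 0.0015786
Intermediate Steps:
E = 1084 (E = -260 + 1344 = 1084)
E/686698 = 1084/686698 = 1084*(1/686698) = 542/343349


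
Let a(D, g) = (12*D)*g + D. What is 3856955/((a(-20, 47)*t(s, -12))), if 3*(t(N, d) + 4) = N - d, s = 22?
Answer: -2314173/49720 ≈ -46.544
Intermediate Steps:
a(D, g) = D + 12*D*g (a(D, g) = 12*D*g + D = D + 12*D*g)
t(N, d) = -4 - d/3 + N/3 (t(N, d) = -4 + (N - d)/3 = -4 + (-d/3 + N/3) = -4 - d/3 + N/3)
3856955/((a(-20, 47)*t(s, -12))) = 3856955/(((-20*(1 + 12*47))*(-4 - 1/3*(-12) + (1/3)*22))) = 3856955/(((-20*(1 + 564))*(-4 + 4 + 22/3))) = 3856955/((-20*565*(22/3))) = 3856955/((-11300*22/3)) = 3856955/(-248600/3) = 3856955*(-3/248600) = -2314173/49720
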